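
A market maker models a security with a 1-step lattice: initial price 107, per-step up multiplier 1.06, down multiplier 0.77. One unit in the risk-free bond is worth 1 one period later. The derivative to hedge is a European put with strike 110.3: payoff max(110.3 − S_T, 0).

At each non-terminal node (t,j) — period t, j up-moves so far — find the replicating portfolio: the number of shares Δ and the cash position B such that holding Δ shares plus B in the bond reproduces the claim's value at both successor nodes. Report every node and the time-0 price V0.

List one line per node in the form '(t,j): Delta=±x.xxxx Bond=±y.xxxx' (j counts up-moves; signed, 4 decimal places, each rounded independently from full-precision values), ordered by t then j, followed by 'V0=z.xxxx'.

(0,0): Delta=-0.8995 Bond=102.0159
V0=5.7745

Under the risk-neutral measure, an up-move has probability p* = (R−d)/(u−d) = 0.7931 and values discount at R = 1.
Terminal values V(1,·): V(1,0)=27.9100, V(1,1)=0.0000
  t=0,j=0: stock 107.0000 → up 113.4200 (V=0.0000), down 82.3900 (V=27.9100). Price 5.7745; hedge Δ=-0.8995, bond B=102.0159.
Self-financing check: at every node Δ·S+B equals the discounted successor values.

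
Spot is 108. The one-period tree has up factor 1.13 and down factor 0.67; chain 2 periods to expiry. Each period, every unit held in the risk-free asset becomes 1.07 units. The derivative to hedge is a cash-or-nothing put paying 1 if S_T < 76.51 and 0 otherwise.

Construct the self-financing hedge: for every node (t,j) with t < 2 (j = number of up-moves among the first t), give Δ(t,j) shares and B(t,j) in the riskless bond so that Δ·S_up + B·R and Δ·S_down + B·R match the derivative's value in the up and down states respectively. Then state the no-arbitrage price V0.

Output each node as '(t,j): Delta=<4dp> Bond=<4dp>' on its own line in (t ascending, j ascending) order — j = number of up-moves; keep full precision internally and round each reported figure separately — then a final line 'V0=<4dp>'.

(0,0): Delta=-0.0025 Bond=0.2799
(1,0): Delta=-0.0300 Bond=2.2958
(1,1): Delta=0.0000 Bond=0.0000
V0=0.0149

Risk-neutral probability p* = (R−d)/(u−d) = (1.07−0.67)/(1.13−0.67) = 0.8696.
Payoff layer (t=2): V(2,0)=1.0000, V(2,1)=0.0000, V(2,2)=0.0000
(1,0): S=72.3600. Δ = (V_up−V_dn)/(S_up−S_dn) = (0.0000−1.0000)/(81.7668−48.4812) = -0.0300. V = [p*·0.0000 + (1−p*)·1.0000]/1.07 = 0.1219. B = V − Δ·S = 2.2958.
(1,1): S=122.0400. Δ = (V_up−V_dn)/(S_up−S_dn) = (0.0000−0.0000)/(137.9052−81.7668) = 0.0000. V = [p*·0.0000 + (1−p*)·0.0000]/1.07 = 0.0000. B = V − Δ·S = 0.0000.
(0,0): S=108.0000. Δ = (V_up−V_dn)/(S_up−S_dn) = (0.0000−0.1219)/(122.0400−72.3600) = -0.0025. V = [p*·0.0000 + (1−p*)·0.1219]/1.07 = 0.0149. B = V − Δ·S = 0.2799.
Root portfolio cost Δ·108+B reproduces V0=0.0149.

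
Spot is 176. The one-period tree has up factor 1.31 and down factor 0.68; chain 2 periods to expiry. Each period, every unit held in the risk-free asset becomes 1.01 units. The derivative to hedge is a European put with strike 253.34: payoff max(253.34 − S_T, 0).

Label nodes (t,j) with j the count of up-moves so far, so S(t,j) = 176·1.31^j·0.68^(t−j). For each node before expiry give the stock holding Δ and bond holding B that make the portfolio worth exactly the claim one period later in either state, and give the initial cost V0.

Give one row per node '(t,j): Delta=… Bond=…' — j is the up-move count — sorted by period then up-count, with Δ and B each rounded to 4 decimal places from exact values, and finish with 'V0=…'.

The replicating-portfolio and risk-neutral prices coincide; use p* = (1.01−0.68)/(1.31−0.68) = 0.5238 for the latter.
Terminal payoffs: V(2,0)=171.9576, V(2,1)=96.5592, V(2,2)=0.0000
Node (1,0) S=119.6800: V=(p*·96.5592+(1−p*)·171.9576)/1.01=131.1517; Δ=(96.5592−171.9576)/(156.7808−81.3824)=-1.0000; B=V−Δ·S=250.8317
Node (1,1) S=230.5600: V=(p*·0.0000+(1−p*)·96.5592)/1.01=45.5253; Δ=(0.0000−96.5592)/(302.0336−156.7808)=-0.6648; B=V−Δ·S=198.7939
Node (0,0) S=176.0000: V=(p*·45.5253+(1−p*)·131.1517)/1.01=85.4453; Δ=(45.5253−131.1517)/(230.5600−119.6800)=-0.7722; B=V−Δ·S=221.3602
Root portfolio cost Δ·176+B reproduces V0=85.4453.

(0,0): Delta=-0.7722 Bond=221.3602
(1,0): Delta=-1.0000 Bond=250.8317
(1,1): Delta=-0.6648 Bond=198.7939
V0=85.4453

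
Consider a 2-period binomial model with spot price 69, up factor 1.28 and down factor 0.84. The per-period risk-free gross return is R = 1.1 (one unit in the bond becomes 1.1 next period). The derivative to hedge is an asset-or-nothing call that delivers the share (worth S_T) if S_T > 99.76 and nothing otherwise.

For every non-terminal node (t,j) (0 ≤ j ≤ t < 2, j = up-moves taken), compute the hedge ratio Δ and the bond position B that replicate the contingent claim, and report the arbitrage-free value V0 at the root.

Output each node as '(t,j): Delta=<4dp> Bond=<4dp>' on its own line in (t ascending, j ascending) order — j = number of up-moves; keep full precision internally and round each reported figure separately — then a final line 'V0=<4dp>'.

(0,0): Delta=2.0003 Bond=-105.3977
(1,0): Delta=0.0000 Bond=0.0000
(1,1): Delta=2.9091 Bond=-196.2018
V0=32.6231

No-arbitrage ⇒ martingale measure with p* = (R−d)/(u−d) = 0.5909.
At expiry t=2: V(2,0)=0.0000, V(2,1)=0.0000, V(2,2)=113.0496
  t=1,j=0: stock 57.9600 → up 74.1888 (V=0.0000), down 48.6864 (V=0.0000). Price 0.0000; hedge Δ=0.0000, bond B=0.0000.
  t=1,j=1: stock 88.3200 → up 113.0496 (V=113.0496), down 74.1888 (V=0.0000). Price 60.7291; hedge Δ=2.9091, bond B=-196.2018.
  t=0,j=0: stock 69.0000 → up 88.3200 (V=60.7291), down 57.9600 (V=0.0000). Price 32.6231; hedge Δ=2.0003, bond B=-105.3977.
Self-financing check: at every node Δ·S+B equals the discounted successor values.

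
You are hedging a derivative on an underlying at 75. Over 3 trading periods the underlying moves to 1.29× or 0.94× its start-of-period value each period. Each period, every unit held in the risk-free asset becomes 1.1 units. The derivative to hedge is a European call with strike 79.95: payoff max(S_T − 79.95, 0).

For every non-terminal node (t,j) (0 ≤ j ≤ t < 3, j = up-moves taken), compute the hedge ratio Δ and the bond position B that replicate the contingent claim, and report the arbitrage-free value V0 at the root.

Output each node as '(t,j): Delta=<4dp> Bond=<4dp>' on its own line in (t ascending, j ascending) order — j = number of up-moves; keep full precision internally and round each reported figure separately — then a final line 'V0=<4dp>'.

Risk-neutral probability p* = (R−d)/(u−d) = (1.1−0.94)/(1.29−0.94) = 0.4571.
At expiry t=3: V(3,0)=0.0000, V(3,1)=5.5383, V(3,2)=37.3691, V(3,3)=81.0517
(2,0): S=66.2700. Δ = (V_up−V_dn)/(S_up−S_dn) = (5.5383−0.0000)/(85.4883−62.2938) = 0.2388. V = [p*·5.5383 + (1−p*)·0.0000]/1.1 = 2.3016. B = V − Δ·S = -13.5221.
(2,1): S=90.9450. Δ = (V_up−V_dn)/(S_up−S_dn) = (37.3691−5.5383)/(117.3190−85.4883) = 1.0000. V = [p*·37.3691 + (1−p*)·5.5383]/1.1 = 18.2632. B = V − Δ·S = -72.6818.
(2,2): S=124.8075. Δ = (V_up−V_dn)/(S_up−S_dn) = (81.0517−37.3691)/(161.0017−117.3191) = 1.0000. V = [p*·81.0517 + (1−p*)·37.3691]/1.1 = 52.1257. B = V − Δ·S = -72.6818.
(1,0): S=70.5000. Δ = (V_up−V_dn)/(S_up−S_dn) = (18.2632−2.3016)/(90.9450−66.2700) = 0.6469. V = [p*·18.2632 + (1−p*)·2.3016]/1.1 = 8.7258. B = V − Δ·S = -36.8787.
(1,1): S=96.7500. Δ = (V_up−V_dn)/(S_up−S_dn) = (52.1257−18.2632)/(124.8075−90.9450) = 1.0000. V = [p*·52.1257 + (1−p*)·18.2632]/1.1 = 30.6756. B = V − Δ·S = -66.0744.
(0,0): S=75.0000. Δ = (V_up−V_dn)/(S_up−S_dn) = (30.6756−8.7258)/(96.7500−70.5000) = 0.8362. V = [p*·30.6756 + (1−p*)·8.7258]/1.1 = 17.0545. B = V − Δ·S = -45.6593.
Each (Δ,B) replicates both successor values, so the strategy is self-financing and V0 is arbitrage-free.

(0,0): Delta=0.8362 Bond=-45.6593
(1,0): Delta=0.6469 Bond=-36.8787
(1,1): Delta=1.0000 Bond=-66.0744
(2,0): Delta=0.2388 Bond=-13.5221
(2,1): Delta=1.0000 Bond=-72.6818
(2,2): Delta=1.0000 Bond=-72.6818
V0=17.0545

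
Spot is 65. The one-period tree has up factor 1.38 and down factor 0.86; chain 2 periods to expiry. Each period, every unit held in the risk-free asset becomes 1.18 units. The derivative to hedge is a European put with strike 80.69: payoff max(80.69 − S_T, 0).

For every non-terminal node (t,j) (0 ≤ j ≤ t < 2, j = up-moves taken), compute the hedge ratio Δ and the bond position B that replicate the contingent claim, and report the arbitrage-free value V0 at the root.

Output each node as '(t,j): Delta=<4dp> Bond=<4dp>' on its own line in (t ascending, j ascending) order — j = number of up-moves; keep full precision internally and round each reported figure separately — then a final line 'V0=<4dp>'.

No-arbitrage ⇒ martingale measure with p* = (R−d)/(u−d) = 0.6154.
Terminal values V(2,·): V(2,0)=32.6160, V(2,1)=3.5480, V(2,2)=0.0000
  t=1,j=0: stock 55.9000 → up 77.1420 (V=3.5480), down 48.0740 (V=32.6160). Price 12.4814; hedge Δ=-1.0000, bond B=68.3814.
  t=1,j=1: stock 89.7000 → up 123.7860 (V=0.0000), down 77.1420 (V=3.5480). Price 1.1565; hedge Δ=-0.0761, bond B=7.9795.
  t=0,j=0: stock 65.0000 → up 89.7000 (V=1.1565), down 55.9000 (V=12.4814). Price 4.6713; hedge Δ=-0.3351, bond B=26.4500.
Check: Δ(0,0)·S0 + B(0,0) = 4.6713 = V0.

(0,0): Delta=-0.3351 Bond=26.4500
(1,0): Delta=-1.0000 Bond=68.3814
(1,1): Delta=-0.0761 Bond=7.9795
V0=4.6713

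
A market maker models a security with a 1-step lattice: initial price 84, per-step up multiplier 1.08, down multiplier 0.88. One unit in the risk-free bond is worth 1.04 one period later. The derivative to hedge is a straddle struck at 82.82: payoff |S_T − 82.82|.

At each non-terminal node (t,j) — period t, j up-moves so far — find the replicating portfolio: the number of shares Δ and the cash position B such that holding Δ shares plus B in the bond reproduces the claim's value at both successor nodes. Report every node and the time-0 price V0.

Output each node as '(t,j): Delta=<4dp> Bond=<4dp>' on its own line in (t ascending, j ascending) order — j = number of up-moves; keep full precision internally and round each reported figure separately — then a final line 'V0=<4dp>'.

(0,0): Delta=-0.0595 Bond=12.7885
V0=7.7885

Under the risk-neutral measure, an up-move has probability p* = (R−d)/(u−d) = 0.8000 and values discount at R = 1.04.
At expiry t=1: V(1,0)=8.9000, V(1,1)=7.9000
(0,0): S=84.0000. Δ = (V_up−V_dn)/(S_up−S_dn) = (7.9000−8.9000)/(90.7200−73.9200) = -0.0595. V = [p*·7.9000 + (1−p*)·8.9000]/1.04 = 7.7885. B = V − Δ·S = 12.7885.
Self-financing check: at every node Δ·S+B equals the discounted successor values.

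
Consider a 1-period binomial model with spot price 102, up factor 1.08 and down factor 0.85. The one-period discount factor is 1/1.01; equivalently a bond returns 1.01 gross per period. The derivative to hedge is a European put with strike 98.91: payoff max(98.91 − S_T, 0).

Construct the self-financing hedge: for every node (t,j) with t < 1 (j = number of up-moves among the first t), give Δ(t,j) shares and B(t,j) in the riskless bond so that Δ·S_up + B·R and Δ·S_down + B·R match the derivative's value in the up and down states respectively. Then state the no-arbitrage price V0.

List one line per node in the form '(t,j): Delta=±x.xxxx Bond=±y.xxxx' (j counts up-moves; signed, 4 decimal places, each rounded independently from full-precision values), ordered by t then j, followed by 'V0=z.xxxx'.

Since d<R<u, set p* = (R−d)/(u−d) = 0.6957; price each node as the discounted p*-expectation of its children.
Payoff layer (t=1): V(1,0)=12.2100, V(1,1)=0.0000
  t=0,j=0: stock 102.0000 → up 110.1600 (V=0.0000), down 86.7000 (V=12.2100). Price 3.6793; hedge Δ=-0.5205, bond B=56.7663.
Self-financing check: at every node Δ·S+B equals the discounted successor values.

(0,0): Delta=-0.5205 Bond=56.7663
V0=3.6793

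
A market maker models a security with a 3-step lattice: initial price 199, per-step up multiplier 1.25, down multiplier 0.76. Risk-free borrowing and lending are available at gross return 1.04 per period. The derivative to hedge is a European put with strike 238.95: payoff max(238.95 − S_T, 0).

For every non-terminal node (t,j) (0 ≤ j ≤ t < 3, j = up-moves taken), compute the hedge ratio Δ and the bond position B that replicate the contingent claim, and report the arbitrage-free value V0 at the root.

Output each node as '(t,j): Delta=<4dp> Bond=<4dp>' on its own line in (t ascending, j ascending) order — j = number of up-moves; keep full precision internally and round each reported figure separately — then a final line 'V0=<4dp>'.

(0,0): Delta=-0.5365 Bond=145.0153
(1,0): Delta=-1.0000 Bond=220.9227
(1,1): Delta=-0.3251 Bond=98.2358
(2,0): Delta=-1.0000 Bond=229.7596
(2,1): Delta=-1.0000 Bond=229.7596
(2,2): Delta=-0.0173 Bond=6.4695
V0=38.2611

No-arbitrage ⇒ martingale measure with p* = (R−d)/(u−d) = 0.5714.
Payoff layer (t=3): V(3,0)=151.5938, V(3,1)=95.2720, V(3,2)=2.6375, V(3,3)=0.0000
(2,0): S=114.9424. Δ = (V_up−V_dn)/(S_up−S_dn) = (95.2720−151.5938)/(143.6780−87.3562) = -1.0000. V = [p*·95.2720 + (1−p*)·151.5938]/1.04 = 114.8172. B = V − Δ·S = 229.7596.
(2,1): S=189.0500. Δ = (V_up−V_dn)/(S_up−S_dn) = (2.6375−95.2720)/(236.3125−143.6780) = -1.0000. V = [p*·2.6375 + (1−p*)·95.2720]/1.04 = 40.7096. B = V − Δ·S = 229.7596.
(2,2): S=310.9375. Δ = (V_up−V_dn)/(S_up−S_dn) = (0.0000−2.6375)/(388.6719−236.3125) = -0.0173. V = [p*·0.0000 + (1−p*)·2.6375]/1.04 = 1.0869. B = V − Δ·S = 6.4695.
(1,0): S=151.2400. Δ = (V_up−V_dn)/(S_up−S_dn) = (40.7096−114.8172)/(189.0500−114.9424) = -1.0000. V = [p*·40.7096 + (1−p*)·114.8172]/1.04 = 69.6827. B = V − Δ·S = 220.9227.
(1,1): S=248.7500. Δ = (V_up−V_dn)/(S_up−S_dn) = (1.0869−40.7096)/(310.9375−189.0500) = -0.3251. V = [p*·1.0869 + (1−p*)·40.7096]/1.04 = 17.3731. B = V − Δ·S = 98.2358.
(0,0): S=199.0000. Δ = (V_up−V_dn)/(S_up−S_dn) = (17.3731−69.6827)/(248.7500−151.2400) = -0.5365. V = [p*·17.3731 + (1−p*)·69.6827]/1.04 = 38.2611. B = V − Δ·S = 145.0153.
Root portfolio cost Δ·199+B reproduces V0=38.2611.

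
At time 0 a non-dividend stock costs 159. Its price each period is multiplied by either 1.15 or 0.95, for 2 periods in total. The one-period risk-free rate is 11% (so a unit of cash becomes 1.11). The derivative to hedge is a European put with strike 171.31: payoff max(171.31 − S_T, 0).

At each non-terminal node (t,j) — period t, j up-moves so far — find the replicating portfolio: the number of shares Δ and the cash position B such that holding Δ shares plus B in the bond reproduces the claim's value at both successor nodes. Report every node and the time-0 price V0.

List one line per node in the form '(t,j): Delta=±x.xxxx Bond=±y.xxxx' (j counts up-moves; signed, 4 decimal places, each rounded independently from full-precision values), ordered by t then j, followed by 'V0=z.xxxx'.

(0,0): Delta=-0.1576 Bond=25.9592
(1,0): Delta=-0.9206 Bond=144.0738
(1,1): Delta=0.0000 Bond=0.0000
V0=0.9029

Since d<R<u, set p* = (R−d)/(u−d) = 0.8000; price each node as the discounted p*-expectation of its children.
Payoff layer (t=2): V(2,0)=27.8125, V(2,1)=0.0000, V(2,2)=0.0000
  t=1,j=0: stock 151.0500 → up 173.7075 (V=0.0000), down 143.4975 (V=27.8125). Price 5.0113; hedge Δ=-0.9206, bond B=144.0738.
  t=1,j=1: stock 182.8500 → up 210.2775 (V=0.0000), down 173.7075 (V=0.0000). Price 0.0000; hedge Δ=0.0000, bond B=0.0000.
  t=0,j=0: stock 159.0000 → up 182.8500 (V=0.0000), down 151.0500 (V=5.0113). Price 0.9029; hedge Δ=-0.1576, bond B=25.9592.
Check: Δ(0,0)·S0 + B(0,0) = 0.9029 = V0.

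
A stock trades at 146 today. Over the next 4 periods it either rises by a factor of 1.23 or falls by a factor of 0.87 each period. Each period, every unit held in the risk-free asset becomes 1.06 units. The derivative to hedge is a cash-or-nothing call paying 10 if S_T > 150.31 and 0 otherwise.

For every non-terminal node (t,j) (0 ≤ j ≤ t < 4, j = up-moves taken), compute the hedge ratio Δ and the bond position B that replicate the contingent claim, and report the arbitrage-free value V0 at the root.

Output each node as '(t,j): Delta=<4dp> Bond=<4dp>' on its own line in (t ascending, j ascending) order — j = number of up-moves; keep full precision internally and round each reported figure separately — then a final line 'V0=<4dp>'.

(0,0): Delta=0.0564 Bond=-2.4685
(1,0): Delta=0.0970 Bond=-7.7753
(1,1): Delta=0.0307 Bond=1.9992
(2,0): Delta=0.1252 Bond=-11.3516
(2,1): Delta=0.0792 Bond=-5.4595
(2,2): Delta=0.0000 Bond=8.9000
(3,0): Delta=0.0000 Bond=0.0000
(3,1): Delta=0.2044 Bond=-22.7987
(3,2): Delta=0.0000 Bond=9.4340
(3,3): Delta=0.0000 Bond=9.4340
V0=5.7662

No-arbitrage ⇒ martingale measure with p* = (R−d)/(u−d) = 0.5278.
At expiry t=4: V(4,0)=0.0000, V(4,1)=0.0000, V(4,2)=10.0000, V(4,3)=10.0000, V(4,4)=10.0000
  t=3,j=0: stock 96.1414 → up 118.2540 (V=0.0000), down 83.6431 (V=0.0000). Price 0.0000; hedge Δ=0.0000, bond B=0.0000.
  t=3,j=1: stock 135.9241 → up 167.1866 (V=10.0000), down 118.2540 (V=0.0000). Price 4.9790; hedge Δ=0.2044, bond B=-22.7987.
  t=3,j=2: stock 192.1686 → up 236.3673 (V=10.0000), down 167.1866 (V=10.0000). Price 9.4340; hedge Δ=0.0000, bond B=9.4340.
  t=3,j=3: stock 271.6866 → up 334.1745 (V=10.0000), down 236.3673 (V=10.0000). Price 9.4340; hedge Δ=0.0000, bond B=9.4340.
  t=2,j=0: stock 110.5074 → up 135.9241 (V=4.9790), down 96.1414 (V=0.0000). Price 2.4791; hedge Δ=0.1252, bond B=-11.3516.
  t=2,j=1: stock 156.2346 → up 192.1686 (V=9.4340), down 135.9241 (V=4.9790). Price 6.9153; hedge Δ=0.0792, bond B=-5.4595.
  t=2,j=2: stock 220.8834 → up 271.6866 (V=9.4340), down 192.1686 (V=9.4340). Price 8.9000; hedge Δ=0.0000, bond B=8.9000.
  t=1,j=0: stock 127.0200 → up 156.2346 (V=6.9153), down 110.5074 (V=2.4791). Price 4.5476; hedge Δ=0.0970, bond B=-7.7753.
  t=1,j=1: stock 179.5800 → up 220.8834 (V=8.9000), down 156.2346 (V=6.9153). Price 7.5121; hedge Δ=0.0307, bond B=1.9992.
  t=0,j=0: stock 146.0000 → up 179.5800 (V=7.5121), down 127.0200 (V=4.5476). Price 5.7662; hedge Δ=0.0564, bond B=-2.4685.
Root portfolio cost Δ·146+B reproduces V0=5.7662.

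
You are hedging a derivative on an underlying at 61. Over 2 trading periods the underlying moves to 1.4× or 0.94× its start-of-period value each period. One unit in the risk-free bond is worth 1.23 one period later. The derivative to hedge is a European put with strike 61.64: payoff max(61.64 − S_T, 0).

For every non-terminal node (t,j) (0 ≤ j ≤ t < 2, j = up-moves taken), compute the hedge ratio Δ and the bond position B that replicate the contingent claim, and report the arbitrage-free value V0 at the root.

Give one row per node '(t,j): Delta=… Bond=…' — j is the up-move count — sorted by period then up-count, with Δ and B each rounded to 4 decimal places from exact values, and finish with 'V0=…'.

Under the risk-neutral measure, an up-move has probability p* = (R−d)/(u−d) = 0.6304 and values discount at R = 1.23.
Payoff layer (t=2): V(2,0)=7.7404, V(2,1)=0.0000, V(2,2)=0.0000
  t=1,j=0: stock 57.3400 → up 80.2760 (V=0.0000), down 53.8996 (V=7.7404). Price 2.3257; hedge Δ=-0.2935, bond B=19.1526.
  t=1,j=1: stock 85.4000 → up 119.5600 (V=0.0000), down 80.2760 (V=0.0000). Price 0.0000; hedge Δ=0.0000, bond B=0.0000.
  t=0,j=0: stock 61.0000 → up 85.4000 (V=0.0000), down 57.3400 (V=2.3257). Price 0.6988; hedge Δ=-0.0829, bond B=5.7546.
Each (Δ,B) replicates both successor values, so the strategy is self-financing and V0 is arbitrage-free.

(0,0): Delta=-0.0829 Bond=5.7546
(1,0): Delta=-0.2935 Bond=19.1526
(1,1): Delta=0.0000 Bond=0.0000
V0=0.6988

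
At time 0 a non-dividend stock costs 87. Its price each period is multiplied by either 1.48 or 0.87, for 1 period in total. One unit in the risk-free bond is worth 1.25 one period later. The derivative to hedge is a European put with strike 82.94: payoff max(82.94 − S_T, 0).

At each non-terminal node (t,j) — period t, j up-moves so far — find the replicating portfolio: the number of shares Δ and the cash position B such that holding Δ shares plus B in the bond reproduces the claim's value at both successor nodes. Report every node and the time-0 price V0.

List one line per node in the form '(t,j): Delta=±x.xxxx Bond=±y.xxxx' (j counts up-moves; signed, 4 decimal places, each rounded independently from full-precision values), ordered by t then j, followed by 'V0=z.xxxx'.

(0,0): Delta=-0.1366 Bond=14.0721
V0=2.1869

No-arbitrage ⇒ martingale measure with p* = (R−d)/(u−d) = 0.6230.
At expiry t=1: V(1,0)=7.2500, V(1,1)=0.0000
(0,0): S=87.0000. Δ = (V_up−V_dn)/(S_up−S_dn) = (0.0000−7.2500)/(128.7600−75.6900) = -0.1366. V = [p*·0.0000 + (1−p*)·7.2500]/1.25 = 2.1869. B = V − Δ·S = 14.0721.
Self-financing check: at every node Δ·S+B equals the discounted successor values.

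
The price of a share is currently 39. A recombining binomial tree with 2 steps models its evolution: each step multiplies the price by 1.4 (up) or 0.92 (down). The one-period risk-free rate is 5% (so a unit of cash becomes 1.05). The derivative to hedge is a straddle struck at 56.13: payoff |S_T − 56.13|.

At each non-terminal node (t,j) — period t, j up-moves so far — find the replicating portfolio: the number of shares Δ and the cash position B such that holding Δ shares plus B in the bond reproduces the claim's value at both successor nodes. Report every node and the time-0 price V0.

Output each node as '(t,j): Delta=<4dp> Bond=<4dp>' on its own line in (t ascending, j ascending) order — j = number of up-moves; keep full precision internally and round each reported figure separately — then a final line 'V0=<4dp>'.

(0,0): Delta=-0.4403 Bond=31.7862
(1,0): Delta=-1.0000 Bond=53.4571
(1,1): Delta=0.5499 Bond=-20.6905
V0=14.6141

The replicating-portfolio and risk-neutral prices coincide; use p* = (1.05−0.92)/(1.4−0.92) = 0.2708 for the latter.
Terminal payoffs: V(2,0)=23.1204, V(2,1)=5.8980, V(2,2)=20.3100
(1,0): S=35.8800. Δ = (V_up−V_dn)/(S_up−S_dn) = (5.8980−23.1204)/(50.2320−33.0096) = -1.0000. V = [p*·5.8980 + (1−p*)·23.1204]/1.05 = 17.5771. B = V − Δ·S = 53.4571.
(1,1): S=54.6000. Δ = (V_up−V_dn)/(S_up−S_dn) = (20.3100−5.8980)/(76.4400−50.2320) = 0.5499. V = [p*·20.3100 + (1−p*)·5.8980]/1.05 = 9.3345. B = V − Δ·S = -20.6905.
(0,0): S=39.0000. Δ = (V_up−V_dn)/(S_up−S_dn) = (9.3345−17.5771)/(54.6000−35.8800) = -0.4403. V = [p*·9.3345 + (1−p*)·17.5771]/1.05 = 14.6141. B = V − Δ·S = 31.7862.
Self-financing check: at every node Δ·S+B equals the discounted successor values.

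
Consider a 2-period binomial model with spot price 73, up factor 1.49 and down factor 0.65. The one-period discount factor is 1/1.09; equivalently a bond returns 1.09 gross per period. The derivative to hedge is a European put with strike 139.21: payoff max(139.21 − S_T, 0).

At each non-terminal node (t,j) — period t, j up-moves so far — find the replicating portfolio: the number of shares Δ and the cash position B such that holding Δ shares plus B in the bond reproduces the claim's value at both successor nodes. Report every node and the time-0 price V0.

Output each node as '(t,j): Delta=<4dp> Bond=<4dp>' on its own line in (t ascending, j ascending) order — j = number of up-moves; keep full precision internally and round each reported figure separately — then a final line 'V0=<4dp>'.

No-arbitrage ⇒ martingale measure with p* = (R−d)/(u−d) = 0.5238.
Payoff layer (t=2): V(2,0)=108.3675, V(2,1)=68.5095, V(2,2)=0.0000
Node (1,0) S=47.4500: V=(p*·68.5095+(1−p*)·108.3675)/1.09=80.2656; Δ=(68.5095−108.3675)/(70.7005−30.8425)=-1.0000; B=V−Δ·S=127.7156
Node (1,1) S=108.7700: V=(p*·0.0000+(1−p*)·68.5095)/1.09=29.9299; Δ=(0.0000−68.5095)/(162.0673−70.7005)=-0.7498; B=V−Δ·S=111.4888
Node (0,0) S=73.0000: V=(p*·29.9299+(1−p*)·80.2656)/1.09=49.4489; Δ=(29.9299−80.2656)/(108.7700−47.4500)=-0.8209; B=V−Δ·S=109.3723
Each (Δ,B) replicates both successor values, so the strategy is self-financing and V0 is arbitrage-free.

(0,0): Delta=-0.8209 Bond=109.3723
(1,0): Delta=-1.0000 Bond=127.7156
(1,1): Delta=-0.7498 Bond=111.4888
V0=49.4489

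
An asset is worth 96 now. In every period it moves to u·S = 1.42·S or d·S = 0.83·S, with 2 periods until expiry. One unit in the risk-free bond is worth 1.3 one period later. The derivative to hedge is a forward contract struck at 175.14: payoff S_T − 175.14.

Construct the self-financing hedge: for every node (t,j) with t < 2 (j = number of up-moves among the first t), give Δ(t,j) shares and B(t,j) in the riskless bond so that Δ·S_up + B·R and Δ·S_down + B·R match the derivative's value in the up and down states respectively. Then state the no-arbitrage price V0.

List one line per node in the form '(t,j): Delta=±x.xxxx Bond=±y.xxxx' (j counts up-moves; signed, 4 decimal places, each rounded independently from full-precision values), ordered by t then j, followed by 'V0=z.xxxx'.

(0,0): Delta=1.0000 Bond=-103.6331
(1,0): Delta=1.0000 Bond=-134.7231
(1,1): Delta=1.0000 Bond=-134.7231
V0=-7.6331

Under the risk-neutral measure, an up-move has probability p* = (R−d)/(u−d) = 0.7966 and values discount at R = 1.3.
Terminal values V(2,·): V(2,0)=-109.0056, V(2,1)=-61.9944, V(2,2)=18.4344
Node (1,0) S=79.6800: V=(p*·-61.9944+(1−p*)·-109.0056)/1.3=-55.0431; Δ=(-61.9944−-109.0056)/(113.1456−66.1344)=1.0000; B=V−Δ·S=-134.7231
Node (1,1) S=136.3200: V=(p*·18.4344+(1−p*)·-61.9944)/1.3=1.5969; Δ=(18.4344−-61.9944)/(193.5744−113.1456)=1.0000; B=V−Δ·S=-134.7231
Node (0,0) S=96.0000: V=(p*·1.5969+(1−p*)·-55.0431)/1.3=-7.6331; Δ=(1.5969−-55.0431)/(136.3200−79.6800)=1.0000; B=V−Δ·S=-103.6331
The time-0 hedge costs -7.6331, which is the no-arbitrage price.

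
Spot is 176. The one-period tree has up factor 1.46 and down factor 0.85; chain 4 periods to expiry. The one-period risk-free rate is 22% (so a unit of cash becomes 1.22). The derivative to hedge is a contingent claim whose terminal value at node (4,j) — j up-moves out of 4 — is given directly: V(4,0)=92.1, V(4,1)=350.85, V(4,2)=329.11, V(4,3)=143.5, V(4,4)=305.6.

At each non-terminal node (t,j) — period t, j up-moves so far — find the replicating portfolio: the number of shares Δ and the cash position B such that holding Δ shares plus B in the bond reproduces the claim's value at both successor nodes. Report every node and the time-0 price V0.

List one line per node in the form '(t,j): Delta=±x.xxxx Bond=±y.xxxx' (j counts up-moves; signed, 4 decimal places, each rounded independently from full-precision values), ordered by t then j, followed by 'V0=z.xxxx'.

Risk-neutral probability p* = (R−d)/(u−d) = (1.22−0.85)/(1.46−0.85) = 0.6066.
Terminal values V(4,·): V(4,0)=92.1000, V(4,1)=350.8500, V(4,2)=329.1100, V(4,3)=143.5000, V(4,4)=305.6000
(3,0): S=108.0860. Δ = (V_up−V_dn)/(S_up−S_dn) = (350.8500−92.1000)/(157.8056−91.8731) = 3.9245. V = [p*·350.8500 + (1−p*)·92.1000]/1.22 = 204.1367. B = V − Δ·S = -220.0437.
(3,1): S=185.6536. Δ = (V_up−V_dn)/(S_up−S_dn) = (329.1100−350.8500)/(271.0543−157.8056) = -0.1920. V = [p*·329.1100 + (1−p*)·350.8500]/1.22 = 276.7733. B = V − Δ·S = 312.4127.
(3,2): S=318.8874. Δ = (V_up−V_dn)/(S_up−S_dn) = (143.5000−329.1100)/(465.5755−271.0543) = -0.9542. V = [p*·143.5000 + (1−p*)·329.1100]/1.22 = 177.4811. B = V − Δ·S = 481.7597.
(3,3): S=547.7359. Δ = (V_up−V_dn)/(S_up−S_dn) = (305.6000−143.5000)/(799.6945−465.5755) = 0.4852. V = [p*·305.6000 + (1−p*)·143.5000]/1.22 = 198.2155. B = V − Δ·S = -67.5222.
(2,0): S=127.1600. Δ = (V_up−V_dn)/(S_up−S_dn) = (276.7733−204.1367)/(185.6536−108.0860) = 0.9364. V = [p*·276.7733 + (1−p*)·204.1367]/1.22 = 203.4385. B = V − Δ·S = 84.3620.
(2,1): S=218.4160. Δ = (V_up−V_dn)/(S_up−S_dn) = (177.4811−276.7733)/(318.8874−185.6536) = -0.7452. V = [p*·177.4811 + (1−p*)·276.7733]/1.22 = 177.4974. B = V − Δ·S = 340.2716.
(2,2): S=375.1616. Δ = (V_up−V_dn)/(S_up−S_dn) = (198.2155−177.4811)/(547.7359−318.8874) = 0.0906. V = [p*·198.2155 + (1−p*)·177.4811]/1.22 = 155.7850. B = V − Δ·S = 121.7941.
(1,0): S=149.6000. Δ = (V_up−V_dn)/(S_up−S_dn) = (177.4974−203.4385)/(218.4160−127.1600) = -0.2843. V = [p*·177.4974 + (1−p*)·203.4385]/1.22 = 153.8555. B = V − Δ·S = 196.3819.
(1,1): S=256.9600. Δ = (V_up−V_dn)/(S_up−S_dn) = (155.7850−177.4974)/(375.1616−218.4160) = -0.1385. V = [p*·155.7850 + (1−p*)·177.4974]/1.22 = 134.6948. B = V − Δ·S = 170.2889.
(0,0): S=176.0000. Δ = (V_up−V_dn)/(S_up−S_dn) = (134.6948−153.8555)/(256.9600−149.6000) = -0.1785. V = [p*·134.6948 + (1−p*)·153.8555]/1.22 = 116.5848. B = V − Δ·S = 147.9959.
Self-financing check: at every node Δ·S+B equals the discounted successor values.

(0,0): Delta=-0.1785 Bond=147.9959
(1,0): Delta=-0.2843 Bond=196.3819
(1,1): Delta=-0.1385 Bond=170.2889
(2,0): Delta=0.9364 Bond=84.3620
(2,1): Delta=-0.7452 Bond=340.2716
(2,2): Delta=0.0906 Bond=121.7941
(3,0): Delta=3.9245 Bond=-220.0437
(3,1): Delta=-0.1920 Bond=312.4127
(3,2): Delta=-0.9542 Bond=481.7597
(3,3): Delta=0.4852 Bond=-67.5222
V0=116.5848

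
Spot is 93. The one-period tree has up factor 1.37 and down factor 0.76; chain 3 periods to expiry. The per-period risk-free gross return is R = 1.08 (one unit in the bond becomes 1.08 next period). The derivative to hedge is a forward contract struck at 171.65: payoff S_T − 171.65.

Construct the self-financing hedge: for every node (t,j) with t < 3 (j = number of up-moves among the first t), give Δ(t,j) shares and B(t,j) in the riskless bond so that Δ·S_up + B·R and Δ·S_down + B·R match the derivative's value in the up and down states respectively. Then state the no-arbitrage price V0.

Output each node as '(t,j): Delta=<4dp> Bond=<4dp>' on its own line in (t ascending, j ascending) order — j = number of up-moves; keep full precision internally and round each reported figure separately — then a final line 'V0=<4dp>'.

Risk-neutral probability p* = (R−d)/(u−d) = (1.08−0.76)/(1.37−0.76) = 0.5246.
At expiry t=3: V(3,0)=-130.8252, V(3,1)=-98.0580, V(3,2)=-38.9907, V(3,3)=67.4858
(2,0): S=53.7168. Δ = (V_up−V_dn)/(S_up−S_dn) = (-98.0580−-130.8252)/(73.5920−40.8248) = 1.0000. V = [p*·-98.0580 + (1−p*)·-130.8252]/1.08 = -105.2184. B = V − Δ·S = -158.9352.
(2,1): S=96.8316. Δ = (V_up−V_dn)/(S_up−S_dn) = (-38.9907−-98.0580)/(132.6593−73.5920) = 1.0000. V = [p*·-38.9907 + (1−p*)·-98.0580]/1.08 = -62.1036. B = V − Δ·S = -158.9352.
(2,2): S=174.5517. Δ = (V_up−V_dn)/(S_up−S_dn) = (67.4858−-38.9907)/(239.1358−132.6593) = 1.0000. V = [p*·67.4858 + (1−p*)·-38.9907]/1.08 = 15.6165. B = V − Δ·S = -158.9352.
(1,0): S=70.6800. Δ = (V_up−V_dn)/(S_up−S_dn) = (-62.1036−-105.2184)/(96.8316−53.7168) = 1.0000. V = [p*·-62.1036 + (1−p*)·-105.2184]/1.08 = -76.4822. B = V − Δ·S = -147.1622.
(1,1): S=127.4100. Δ = (V_up−V_dn)/(S_up−S_dn) = (15.6165−-62.1036)/(174.5517−96.8316) = 1.0000. V = [p*·15.6165 + (1−p*)·-62.1036]/1.08 = -19.7522. B = V − Δ·S = -147.1622.
(0,0): S=93.0000. Δ = (V_up−V_dn)/(S_up−S_dn) = (-19.7522−-76.4822)/(127.4100−70.6800) = 1.0000. V = [p*·-19.7522 + (1−p*)·-76.4822]/1.08 = -43.2613. B = V − Δ·S = -136.2613.
Root portfolio cost Δ·93+B reproduces V0=-43.2613.

(0,0): Delta=1.0000 Bond=-136.2613
(1,0): Delta=1.0000 Bond=-147.1622
(1,1): Delta=1.0000 Bond=-147.1622
(2,0): Delta=1.0000 Bond=-158.9352
(2,1): Delta=1.0000 Bond=-158.9352
(2,2): Delta=1.0000 Bond=-158.9352
V0=-43.2613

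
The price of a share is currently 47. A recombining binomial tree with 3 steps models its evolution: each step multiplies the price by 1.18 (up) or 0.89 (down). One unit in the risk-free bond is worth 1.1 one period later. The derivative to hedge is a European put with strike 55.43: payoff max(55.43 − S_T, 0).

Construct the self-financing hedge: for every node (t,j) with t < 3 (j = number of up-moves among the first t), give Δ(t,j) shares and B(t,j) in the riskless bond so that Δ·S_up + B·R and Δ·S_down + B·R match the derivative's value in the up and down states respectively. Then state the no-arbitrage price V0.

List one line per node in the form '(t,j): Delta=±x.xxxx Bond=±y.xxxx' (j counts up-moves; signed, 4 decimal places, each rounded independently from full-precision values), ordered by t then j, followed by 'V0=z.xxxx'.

(0,0): Delta=-0.3284 Bond=17.2152
(1,0): Delta=-0.8473 Bond=40.6414
(1,1): Delta=-0.1793 Bond=10.6683
(2,0): Delta=-1.0000 Bond=50.3909
(2,1): Delta=-0.8034 Bond=42.5397
(2,2): Delta=0.0000 Bond=0.0000
V0=1.7801

Since d<R<u, set p* = (R−d)/(u−d) = 0.7241; price each node as the discounted p*-expectation of its children.
At expiry t=3: V(3,0)=22.2965, V(3,1)=11.5001, V(3,2)=0.0000, V(3,3)=0.0000
Node (2,0) S=37.2287: V=(p*·11.5001+(1−p*)·22.2965)/1.1=13.1622; Δ=(11.5001−22.2965)/(43.9299−33.1335)=-1.0000; B=V−Δ·S=50.3909
Node (2,1) S=49.3594: V=(p*·0.0000+(1−p*)·11.5001)/1.1=2.8840; Δ=(0.0000−11.5001)/(58.2441−43.9299)=-0.8034; B=V−Δ·S=42.5397
Node (2,2) S=65.4428: V=(p*·0.0000+(1−p*)·0.0000)/1.1=0.0000; Δ=(0.0000−0.0000)/(77.2225−58.2441)=0.0000; B=V−Δ·S=0.0000
Node (1,0) S=41.8300: V=(p*·2.8840+(1−p*)·13.1622)/1.1=5.1995; Δ=(2.8840−13.1622)/(49.3594−37.2287)=-0.8473; B=V−Δ·S=40.6414
Node (1,1) S=55.4600: V=(p*·0.0000+(1−p*)·2.8840)/1.1=0.7233; Δ=(0.0000−2.8840)/(65.4428−49.3594)=-0.1793; B=V−Δ·S=10.6683
Node (0,0) S=47.0000: V=(p*·0.7233+(1−p*)·5.1995)/1.1=1.7801; Δ=(0.7233−5.1995)/(55.4600−41.8300)=-0.3284; B=V−Δ·S=17.2152
Root portfolio cost Δ·47+B reproduces V0=1.7801.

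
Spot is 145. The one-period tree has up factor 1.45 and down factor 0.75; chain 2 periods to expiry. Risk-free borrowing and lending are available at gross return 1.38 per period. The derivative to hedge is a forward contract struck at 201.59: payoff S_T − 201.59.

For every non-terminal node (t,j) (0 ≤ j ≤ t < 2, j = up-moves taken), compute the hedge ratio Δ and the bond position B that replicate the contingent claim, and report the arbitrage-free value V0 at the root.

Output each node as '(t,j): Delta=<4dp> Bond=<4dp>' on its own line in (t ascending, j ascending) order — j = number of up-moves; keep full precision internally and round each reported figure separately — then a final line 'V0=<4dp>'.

(0,0): Delta=1.0000 Bond=-105.8549
(1,0): Delta=1.0000 Bond=-146.0797
(1,1): Delta=1.0000 Bond=-146.0797
V0=39.1451

Risk-neutral probability p* = (R−d)/(u−d) = (1.38−0.75)/(1.45−0.75) = 0.9000.
Payoff layer (t=2): V(2,0)=-120.0275, V(2,1)=-43.9025, V(2,2)=103.2725
Node (1,0) S=108.7500: V=(p*·-43.9025+(1−p*)·-120.0275)/1.38=-37.3297; Δ=(-43.9025−-120.0275)/(157.6875−81.5625)=1.0000; B=V−Δ·S=-146.0797
Node (1,1) S=210.2500: V=(p*·103.2725+(1−p*)·-43.9025)/1.38=64.1703; Δ=(103.2725−-43.9025)/(304.8625−157.6875)=1.0000; B=V−Δ·S=-146.0797
Node (0,0) S=145.0000: V=(p*·64.1703+(1−p*)·-37.3297)/1.38=39.1451; Δ=(64.1703−-37.3297)/(210.2500−108.7500)=1.0000; B=V−Δ·S=-105.8549
Each (Δ,B) replicates both successor values, so the strategy is self-financing and V0 is arbitrage-free.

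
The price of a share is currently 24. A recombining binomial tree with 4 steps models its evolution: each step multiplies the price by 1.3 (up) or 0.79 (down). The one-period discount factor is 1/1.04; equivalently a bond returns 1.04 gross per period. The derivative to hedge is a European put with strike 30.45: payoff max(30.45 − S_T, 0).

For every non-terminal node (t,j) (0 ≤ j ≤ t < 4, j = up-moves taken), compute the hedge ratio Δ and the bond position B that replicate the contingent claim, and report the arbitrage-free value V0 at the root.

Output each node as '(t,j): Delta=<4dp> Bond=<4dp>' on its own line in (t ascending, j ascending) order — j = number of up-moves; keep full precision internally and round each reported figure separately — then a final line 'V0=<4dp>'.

Since d<R<u, set p* = (R−d)/(u−d) = 0.4902; price each node as the discounted p*-expectation of its children.
At expiry t=4: V(4,0)=21.1020, V(4,1)=15.0672, V(4,2)=5.1365, V(4,3)=0.0000, V(4,4)=0.0000
Node (3,0) S=11.8329: V=(p*·15.0672+(1−p*)·21.1020)/1.04=17.4459; Δ=(15.0672−21.1020)/(15.3828−9.3480)=-1.0000; B=V−Δ·S=29.2788
Node (3,1) S=19.4719: V=(p*·5.1365+(1−p*)·15.0672)/1.04=9.8069; Δ=(5.1365−15.0672)/(25.3135−15.3828)=-1.0000; B=V−Δ·S=29.2788
Node (3,2) S=32.0424: V=(p*·0.0000+(1−p*)·5.1365)/1.04=2.5179; Δ=(0.0000−5.1365)/(41.6551−25.3135)=-0.3143; B=V−Δ·S=12.5895
Node (3,3) S=52.7280: V=(p*·0.0000+(1−p*)·0.0000)/1.04=0.0000; Δ=(0.0000−0.0000)/(68.5464−41.6551)=0.0000; B=V−Δ·S=0.0000
Node (2,0) S=14.9784: V=(p*·9.8069+(1−p*)·17.4459)/1.04=13.1743; Δ=(9.8069−17.4459)/(19.4719−11.8329)=-1.0000; B=V−Δ·S=28.1527
Node (2,1) S=24.6480: V=(p*·2.5179+(1−p*)·9.8069)/1.04=5.9941; Δ=(2.5179−9.8069)/(32.0424−19.4719)=-0.5799; B=V−Δ·S=20.2863
Node (2,2) S=40.5600: V=(p*·0.0000+(1−p*)·2.5179)/1.04=1.2343; Δ=(0.0000−2.5179)/(52.7280−32.0424)=-0.1217; B=V−Δ·S=6.1713
Node (1,0) S=18.9600: V=(p*·5.9941+(1−p*)·13.1743)/1.04=9.2833; Δ=(5.9941−13.1743)/(24.6480−14.9784)=-0.7426; B=V−Δ·S=23.3622
Node (1,1) S=31.2000: V=(p*·1.2343+(1−p*)·5.9941)/1.04=3.5200; Δ=(1.2343−5.9941)/(40.5600−24.6480)=-0.2991; B=V−Δ·S=12.8531
Node (0,0) S=24.0000: V=(p*·3.5200+(1−p*)·9.2833)/1.04=6.2098; Δ=(3.5200−9.2833)/(31.2000−18.9600)=-0.4709; B=V−Δ·S=17.5102
Each (Δ,B) replicates both successor values, so the strategy is self-financing and V0 is arbitrage-free.

(0,0): Delta=-0.4709 Bond=17.5102
(1,0): Delta=-0.7426 Bond=23.3622
(1,1): Delta=-0.2991 Bond=12.8531
(2,0): Delta=-1.0000 Bond=28.1527
(2,1): Delta=-0.5799 Bond=20.2863
(2,2): Delta=-0.1217 Bond=6.1713
(3,0): Delta=-1.0000 Bond=29.2788
(3,1): Delta=-1.0000 Bond=29.2788
(3,2): Delta=-0.3143 Bond=12.5895
(3,3): Delta=0.0000 Bond=0.0000
V0=6.2098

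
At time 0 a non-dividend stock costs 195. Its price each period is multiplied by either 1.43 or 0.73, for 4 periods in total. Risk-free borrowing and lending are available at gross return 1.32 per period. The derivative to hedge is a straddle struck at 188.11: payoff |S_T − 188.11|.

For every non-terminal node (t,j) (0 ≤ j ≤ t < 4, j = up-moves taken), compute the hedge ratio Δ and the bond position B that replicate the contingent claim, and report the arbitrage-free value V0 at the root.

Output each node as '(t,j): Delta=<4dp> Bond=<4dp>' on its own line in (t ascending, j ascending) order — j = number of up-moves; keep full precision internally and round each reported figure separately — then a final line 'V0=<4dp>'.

(0,0): Delta=0.9670 Bond=-54.7882
(1,0): Delta=0.7419 Bond=-40.2760
(1,1): Delta=0.9884 Bond=-78.2949
(2,0): Delta=-0.5719 Bond=83.3557
(2,1): Delta=0.8669 Bond=-78.6172
(2,2): Delta=1.0000 Bond=-107.9603
(3,0): Delta=-1.0000 Bond=142.5076
(3,1): Delta=-0.5311 Bond=103.9743
(3,2): Delta=1.0000 Bond=-142.5076
(3,3): Delta=1.0000 Bond=-142.5076
V0=133.7790

Under the risk-neutral measure, an up-move has probability p* = (R−d)/(u−d) = 0.8429 and values discount at R = 1.32.
Terminal values V(4,·): V(4,0)=132.7334, V(4,1)=79.6326, V(4,2)=24.3868, V(4,3)=228.1509, V(4,4)=627.3051
(3,0): S=75.8583. Δ = (V_up−V_dn)/(S_up−S_dn) = (79.6326−132.7334)/(108.4774−55.3766) = -1.0000. V = [p*·79.6326 + (1−p*)·132.7334]/1.32 = 66.6493. B = V − Δ·S = 142.5076.
(3,1): S=148.5992. Δ = (V_up−V_dn)/(S_up−S_dn) = (24.3868−79.6326)/(212.4968−108.4774) = -0.5311. V = [p*·24.3868 + (1−p*)·79.6326]/1.32 = 25.0517. B = V − Δ·S = 103.9743.
(3,2): S=291.0915. Δ = (V_up−V_dn)/(S_up−S_dn) = (228.1509−24.3868)/(416.2609−212.4968) = 1.0000. V = [p*·228.1509 + (1−p*)·24.3868]/1.32 = 148.5839. B = V − Δ·S = -142.5076.
(3,3): S=570.2204. Δ = (V_up−V_dn)/(S_up−S_dn) = (627.3051−228.1509)/(815.4151−416.2609) = 1.0000. V = [p*·627.3051 + (1−p*)·228.1509]/1.32 = 427.7128. B = V − Δ·S = -142.5076.
(2,0): S=103.9155. Δ = (V_up−V_dn)/(S_up−S_dn) = (25.0517−66.6493)/(148.5992−75.8583) = -0.5719. V = [p*·25.0517 + (1−p*)·66.6493]/1.32 = 23.9307. B = V − Δ·S = 83.3557.
(2,1): S=203.5605. Δ = (V_up−V_dn)/(S_up−S_dn) = (148.5839−25.0517)/(291.0915−148.5992) = 0.8669. V = [p*·148.5839 + (1−p*)·25.0517]/1.32 = 97.8574. B = V − Δ·S = -78.6172.
(2,2): S=398.7555. Δ = (V_up−V_dn)/(S_up−S_dn) = (427.7128−148.5839)/(570.2204−291.0915) = 1.0000. V = [p*·427.7128 + (1−p*)·148.5839]/1.32 = 290.7952. B = V − Δ·S = -107.9603.
(1,0): S=142.3500. Δ = (V_up−V_dn)/(S_up−S_dn) = (97.8574−23.9307)/(203.5605−103.9155) = 0.7419. V = [p*·97.8574 + (1−p*)·23.9307]/1.32 = 65.3336. B = V − Δ·S = -40.2760.
(1,1): S=278.8500. Δ = (V_up−V_dn)/(S_up−S_dn) = (290.7952−97.8574)/(398.7555−203.5605) = 0.9884. V = [p*·290.7952 + (1−p*)·97.8574]/1.32 = 197.3306. B = V − Δ·S = -78.2949.
(0,0): S=195.0000. Δ = (V_up−V_dn)/(S_up−S_dn) = (197.3306−65.3336)/(278.8500−142.3500) = 0.9670. V = [p*·197.3306 + (1−p*)·65.3336]/1.32 = 133.7790. B = V − Δ·S = -54.7882.
Each (Δ,B) replicates both successor values, so the strategy is self-financing and V0 is arbitrage-free.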